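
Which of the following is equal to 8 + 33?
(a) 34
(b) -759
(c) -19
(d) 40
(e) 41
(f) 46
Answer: e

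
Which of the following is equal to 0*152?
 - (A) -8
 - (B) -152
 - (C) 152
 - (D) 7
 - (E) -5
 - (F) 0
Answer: F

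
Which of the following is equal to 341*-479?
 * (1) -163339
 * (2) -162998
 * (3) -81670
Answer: 1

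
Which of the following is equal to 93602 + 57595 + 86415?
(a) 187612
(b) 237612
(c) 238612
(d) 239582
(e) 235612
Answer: b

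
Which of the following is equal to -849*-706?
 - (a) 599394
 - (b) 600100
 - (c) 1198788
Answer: a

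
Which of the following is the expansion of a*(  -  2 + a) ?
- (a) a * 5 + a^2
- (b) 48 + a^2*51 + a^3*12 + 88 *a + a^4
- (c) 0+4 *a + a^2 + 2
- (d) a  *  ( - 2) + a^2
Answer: d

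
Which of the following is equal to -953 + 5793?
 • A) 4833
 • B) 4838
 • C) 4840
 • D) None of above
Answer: C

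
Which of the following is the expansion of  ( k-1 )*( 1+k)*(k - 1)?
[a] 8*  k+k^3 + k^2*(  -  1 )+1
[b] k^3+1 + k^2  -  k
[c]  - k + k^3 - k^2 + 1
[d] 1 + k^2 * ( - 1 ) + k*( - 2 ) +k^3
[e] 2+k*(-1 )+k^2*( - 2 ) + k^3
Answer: c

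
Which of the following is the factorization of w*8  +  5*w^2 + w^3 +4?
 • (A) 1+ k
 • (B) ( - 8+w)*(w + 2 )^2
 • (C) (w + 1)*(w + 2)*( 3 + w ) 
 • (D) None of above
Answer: D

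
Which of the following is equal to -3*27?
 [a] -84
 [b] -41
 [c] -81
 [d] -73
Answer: c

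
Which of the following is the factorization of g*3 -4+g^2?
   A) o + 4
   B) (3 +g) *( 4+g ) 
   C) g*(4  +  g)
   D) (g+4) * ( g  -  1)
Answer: D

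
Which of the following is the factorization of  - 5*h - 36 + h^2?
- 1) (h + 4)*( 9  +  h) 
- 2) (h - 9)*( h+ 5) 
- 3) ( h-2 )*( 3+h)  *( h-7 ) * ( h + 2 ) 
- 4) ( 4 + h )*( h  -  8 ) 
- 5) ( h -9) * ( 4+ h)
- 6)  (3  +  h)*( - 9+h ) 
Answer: 5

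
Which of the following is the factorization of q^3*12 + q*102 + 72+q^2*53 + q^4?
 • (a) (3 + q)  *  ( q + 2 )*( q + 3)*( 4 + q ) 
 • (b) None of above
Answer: a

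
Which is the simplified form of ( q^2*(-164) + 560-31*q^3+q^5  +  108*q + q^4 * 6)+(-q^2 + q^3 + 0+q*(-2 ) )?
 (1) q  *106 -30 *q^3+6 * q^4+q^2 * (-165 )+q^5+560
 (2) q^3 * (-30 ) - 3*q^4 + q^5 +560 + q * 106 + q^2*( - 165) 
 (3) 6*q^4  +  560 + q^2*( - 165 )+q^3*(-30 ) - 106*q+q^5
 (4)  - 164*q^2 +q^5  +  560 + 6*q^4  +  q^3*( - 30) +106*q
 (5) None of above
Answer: 1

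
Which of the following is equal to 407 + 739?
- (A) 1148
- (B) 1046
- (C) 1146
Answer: C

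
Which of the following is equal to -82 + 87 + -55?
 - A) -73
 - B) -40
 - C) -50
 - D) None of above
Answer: C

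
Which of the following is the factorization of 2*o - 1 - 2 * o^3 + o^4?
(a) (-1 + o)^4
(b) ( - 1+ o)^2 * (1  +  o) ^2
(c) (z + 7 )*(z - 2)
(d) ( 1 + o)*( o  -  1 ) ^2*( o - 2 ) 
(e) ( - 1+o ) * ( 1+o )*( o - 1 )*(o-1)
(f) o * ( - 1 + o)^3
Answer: e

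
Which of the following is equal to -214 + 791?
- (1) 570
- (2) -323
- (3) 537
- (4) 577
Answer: 4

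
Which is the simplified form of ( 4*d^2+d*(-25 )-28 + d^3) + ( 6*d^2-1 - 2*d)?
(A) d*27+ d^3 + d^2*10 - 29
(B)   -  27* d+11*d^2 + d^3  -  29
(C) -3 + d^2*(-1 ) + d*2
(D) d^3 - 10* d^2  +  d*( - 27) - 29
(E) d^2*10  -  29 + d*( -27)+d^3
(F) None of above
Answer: E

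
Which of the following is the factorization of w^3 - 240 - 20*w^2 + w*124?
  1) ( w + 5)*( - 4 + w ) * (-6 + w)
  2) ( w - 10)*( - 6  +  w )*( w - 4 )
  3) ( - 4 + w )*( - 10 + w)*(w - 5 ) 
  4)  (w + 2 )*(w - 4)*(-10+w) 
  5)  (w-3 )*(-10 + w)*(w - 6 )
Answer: 2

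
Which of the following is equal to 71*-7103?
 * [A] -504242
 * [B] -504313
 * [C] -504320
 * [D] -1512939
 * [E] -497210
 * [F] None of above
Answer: B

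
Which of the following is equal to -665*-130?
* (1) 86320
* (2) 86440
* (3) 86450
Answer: 3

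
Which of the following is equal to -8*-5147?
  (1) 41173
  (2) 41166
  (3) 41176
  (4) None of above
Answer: 3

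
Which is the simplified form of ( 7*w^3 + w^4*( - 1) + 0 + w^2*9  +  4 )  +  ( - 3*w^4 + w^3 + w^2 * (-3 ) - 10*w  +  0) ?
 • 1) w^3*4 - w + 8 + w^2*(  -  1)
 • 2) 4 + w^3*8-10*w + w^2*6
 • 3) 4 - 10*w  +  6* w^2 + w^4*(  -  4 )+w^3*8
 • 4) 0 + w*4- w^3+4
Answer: 3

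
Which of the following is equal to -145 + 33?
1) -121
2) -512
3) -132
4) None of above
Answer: 4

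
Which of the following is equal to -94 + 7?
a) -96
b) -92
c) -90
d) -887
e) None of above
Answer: e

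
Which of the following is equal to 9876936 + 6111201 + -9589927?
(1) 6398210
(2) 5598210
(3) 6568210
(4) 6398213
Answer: 1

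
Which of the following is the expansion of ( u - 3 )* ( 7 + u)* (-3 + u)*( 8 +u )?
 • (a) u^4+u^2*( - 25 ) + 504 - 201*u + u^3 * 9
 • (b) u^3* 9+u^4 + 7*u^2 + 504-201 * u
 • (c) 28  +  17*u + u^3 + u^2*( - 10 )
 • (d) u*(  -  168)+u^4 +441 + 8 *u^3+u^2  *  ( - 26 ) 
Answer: a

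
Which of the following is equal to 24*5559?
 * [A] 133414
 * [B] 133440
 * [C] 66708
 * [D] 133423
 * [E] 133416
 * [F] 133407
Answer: E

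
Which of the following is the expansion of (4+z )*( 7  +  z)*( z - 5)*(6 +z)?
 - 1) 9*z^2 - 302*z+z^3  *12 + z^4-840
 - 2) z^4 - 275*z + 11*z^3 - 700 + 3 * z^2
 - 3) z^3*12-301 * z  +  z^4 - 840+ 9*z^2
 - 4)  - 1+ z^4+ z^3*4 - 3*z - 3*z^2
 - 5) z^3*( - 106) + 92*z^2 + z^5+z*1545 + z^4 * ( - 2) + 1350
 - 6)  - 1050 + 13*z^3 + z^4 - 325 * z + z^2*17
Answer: 1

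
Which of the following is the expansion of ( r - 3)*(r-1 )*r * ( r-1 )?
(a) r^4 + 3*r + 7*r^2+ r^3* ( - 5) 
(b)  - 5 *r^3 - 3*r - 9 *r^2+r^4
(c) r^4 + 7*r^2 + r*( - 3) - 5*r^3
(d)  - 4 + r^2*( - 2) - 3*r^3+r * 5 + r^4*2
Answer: c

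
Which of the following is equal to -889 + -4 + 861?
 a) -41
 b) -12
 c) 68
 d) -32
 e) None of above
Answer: d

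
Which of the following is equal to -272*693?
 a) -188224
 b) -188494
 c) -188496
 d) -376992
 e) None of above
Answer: c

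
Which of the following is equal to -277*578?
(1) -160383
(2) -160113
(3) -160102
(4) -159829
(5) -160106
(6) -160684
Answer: 5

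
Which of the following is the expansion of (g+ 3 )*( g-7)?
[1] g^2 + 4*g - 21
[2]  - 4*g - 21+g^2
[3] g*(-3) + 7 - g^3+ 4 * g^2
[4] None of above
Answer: 2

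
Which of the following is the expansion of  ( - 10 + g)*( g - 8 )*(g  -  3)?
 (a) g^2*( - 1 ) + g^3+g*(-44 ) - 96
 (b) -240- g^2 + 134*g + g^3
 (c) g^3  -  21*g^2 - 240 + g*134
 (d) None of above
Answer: c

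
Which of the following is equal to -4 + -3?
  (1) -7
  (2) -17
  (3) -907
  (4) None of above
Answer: 1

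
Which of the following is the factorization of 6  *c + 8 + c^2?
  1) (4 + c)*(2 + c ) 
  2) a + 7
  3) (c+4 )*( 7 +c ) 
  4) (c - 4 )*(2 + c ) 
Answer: 1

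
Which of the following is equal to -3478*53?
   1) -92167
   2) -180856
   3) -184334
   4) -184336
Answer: 3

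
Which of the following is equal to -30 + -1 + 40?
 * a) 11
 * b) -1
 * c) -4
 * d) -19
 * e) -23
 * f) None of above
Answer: f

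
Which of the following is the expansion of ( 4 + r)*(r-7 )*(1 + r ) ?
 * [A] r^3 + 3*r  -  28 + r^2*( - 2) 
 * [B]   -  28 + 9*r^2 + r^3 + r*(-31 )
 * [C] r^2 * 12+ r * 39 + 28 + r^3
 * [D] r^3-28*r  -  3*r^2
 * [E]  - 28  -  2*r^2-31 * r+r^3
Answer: E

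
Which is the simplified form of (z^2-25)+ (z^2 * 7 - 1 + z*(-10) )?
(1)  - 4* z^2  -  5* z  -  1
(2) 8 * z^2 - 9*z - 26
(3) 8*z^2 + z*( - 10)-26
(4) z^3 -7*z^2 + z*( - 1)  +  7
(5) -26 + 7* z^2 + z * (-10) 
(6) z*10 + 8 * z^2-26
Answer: 3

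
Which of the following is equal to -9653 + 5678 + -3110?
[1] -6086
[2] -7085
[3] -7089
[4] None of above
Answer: 2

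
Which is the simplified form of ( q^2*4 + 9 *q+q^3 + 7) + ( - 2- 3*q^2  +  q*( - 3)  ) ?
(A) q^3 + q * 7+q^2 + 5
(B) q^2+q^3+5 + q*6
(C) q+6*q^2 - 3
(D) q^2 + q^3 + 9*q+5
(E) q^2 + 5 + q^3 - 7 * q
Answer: B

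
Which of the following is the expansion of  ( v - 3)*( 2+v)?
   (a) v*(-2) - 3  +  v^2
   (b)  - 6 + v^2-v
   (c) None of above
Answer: b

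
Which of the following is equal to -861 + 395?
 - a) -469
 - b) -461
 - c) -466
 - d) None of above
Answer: c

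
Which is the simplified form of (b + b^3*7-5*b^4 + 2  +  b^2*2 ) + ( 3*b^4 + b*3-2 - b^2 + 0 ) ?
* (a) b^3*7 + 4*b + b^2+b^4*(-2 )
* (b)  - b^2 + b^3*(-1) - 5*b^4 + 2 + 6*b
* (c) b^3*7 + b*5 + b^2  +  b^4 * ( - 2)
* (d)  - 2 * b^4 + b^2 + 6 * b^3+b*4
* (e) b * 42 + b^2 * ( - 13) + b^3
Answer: a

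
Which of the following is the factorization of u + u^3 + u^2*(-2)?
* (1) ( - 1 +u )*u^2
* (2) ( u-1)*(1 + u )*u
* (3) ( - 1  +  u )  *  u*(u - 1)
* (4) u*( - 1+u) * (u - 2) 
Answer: 3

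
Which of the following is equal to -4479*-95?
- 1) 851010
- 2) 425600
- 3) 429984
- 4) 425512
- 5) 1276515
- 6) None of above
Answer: 6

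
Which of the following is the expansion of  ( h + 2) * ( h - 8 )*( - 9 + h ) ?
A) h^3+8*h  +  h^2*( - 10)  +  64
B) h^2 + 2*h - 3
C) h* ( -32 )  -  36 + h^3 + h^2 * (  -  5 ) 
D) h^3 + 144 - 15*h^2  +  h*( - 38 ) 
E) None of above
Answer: E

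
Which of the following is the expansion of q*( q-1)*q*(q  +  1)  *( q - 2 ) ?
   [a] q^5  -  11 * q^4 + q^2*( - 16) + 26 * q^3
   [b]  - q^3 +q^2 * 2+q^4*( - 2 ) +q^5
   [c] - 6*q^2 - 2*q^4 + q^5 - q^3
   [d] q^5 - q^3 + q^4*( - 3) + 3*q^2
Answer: b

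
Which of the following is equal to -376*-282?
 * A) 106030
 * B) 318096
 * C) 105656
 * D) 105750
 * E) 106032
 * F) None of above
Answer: E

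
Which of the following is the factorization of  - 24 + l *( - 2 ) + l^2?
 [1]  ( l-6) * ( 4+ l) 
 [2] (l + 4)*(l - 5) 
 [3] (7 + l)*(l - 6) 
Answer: 1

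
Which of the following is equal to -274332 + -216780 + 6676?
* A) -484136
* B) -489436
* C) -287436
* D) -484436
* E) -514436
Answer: D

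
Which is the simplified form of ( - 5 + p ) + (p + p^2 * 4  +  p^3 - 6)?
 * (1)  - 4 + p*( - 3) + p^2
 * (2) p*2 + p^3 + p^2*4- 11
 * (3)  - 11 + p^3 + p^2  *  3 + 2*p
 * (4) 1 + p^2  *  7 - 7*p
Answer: 2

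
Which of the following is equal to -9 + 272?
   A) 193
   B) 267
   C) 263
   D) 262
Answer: C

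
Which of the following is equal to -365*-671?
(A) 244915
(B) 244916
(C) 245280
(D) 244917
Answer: A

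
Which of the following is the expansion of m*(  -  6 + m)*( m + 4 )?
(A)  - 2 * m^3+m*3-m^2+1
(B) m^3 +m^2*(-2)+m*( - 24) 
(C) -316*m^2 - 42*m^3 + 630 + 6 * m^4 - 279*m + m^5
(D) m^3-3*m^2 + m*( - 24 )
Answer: B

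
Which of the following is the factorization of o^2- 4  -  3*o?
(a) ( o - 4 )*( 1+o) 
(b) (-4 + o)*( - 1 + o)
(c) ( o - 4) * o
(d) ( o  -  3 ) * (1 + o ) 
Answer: a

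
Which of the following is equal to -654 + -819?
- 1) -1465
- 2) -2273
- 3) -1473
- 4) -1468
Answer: 3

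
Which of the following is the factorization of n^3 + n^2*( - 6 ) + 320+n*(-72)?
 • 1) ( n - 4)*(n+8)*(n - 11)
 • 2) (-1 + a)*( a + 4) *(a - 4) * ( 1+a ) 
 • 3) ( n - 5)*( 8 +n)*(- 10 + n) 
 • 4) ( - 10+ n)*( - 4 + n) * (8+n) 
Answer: 4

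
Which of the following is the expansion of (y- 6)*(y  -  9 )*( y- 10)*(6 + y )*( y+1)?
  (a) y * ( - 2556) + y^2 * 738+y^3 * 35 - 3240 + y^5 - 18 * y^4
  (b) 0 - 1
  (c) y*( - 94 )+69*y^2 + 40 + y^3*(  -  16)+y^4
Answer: a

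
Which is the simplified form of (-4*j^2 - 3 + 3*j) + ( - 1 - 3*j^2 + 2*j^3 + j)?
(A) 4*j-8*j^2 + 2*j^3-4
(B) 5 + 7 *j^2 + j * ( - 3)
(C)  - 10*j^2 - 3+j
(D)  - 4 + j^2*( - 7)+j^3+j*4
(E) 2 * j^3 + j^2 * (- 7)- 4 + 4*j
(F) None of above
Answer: E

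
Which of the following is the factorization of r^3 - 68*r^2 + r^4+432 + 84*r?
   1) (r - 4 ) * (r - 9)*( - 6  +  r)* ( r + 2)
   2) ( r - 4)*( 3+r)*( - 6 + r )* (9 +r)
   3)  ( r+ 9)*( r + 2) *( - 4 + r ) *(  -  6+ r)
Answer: 3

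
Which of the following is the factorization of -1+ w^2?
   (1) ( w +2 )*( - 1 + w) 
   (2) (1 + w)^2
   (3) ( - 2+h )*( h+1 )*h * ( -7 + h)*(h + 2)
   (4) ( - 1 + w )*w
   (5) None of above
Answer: 5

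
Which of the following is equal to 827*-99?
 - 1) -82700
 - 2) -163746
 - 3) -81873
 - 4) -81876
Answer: 3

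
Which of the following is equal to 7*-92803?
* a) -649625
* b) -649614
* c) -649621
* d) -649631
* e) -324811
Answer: c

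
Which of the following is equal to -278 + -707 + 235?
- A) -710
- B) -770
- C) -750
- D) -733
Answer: C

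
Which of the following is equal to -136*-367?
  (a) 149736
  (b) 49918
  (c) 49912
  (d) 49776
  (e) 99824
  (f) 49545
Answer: c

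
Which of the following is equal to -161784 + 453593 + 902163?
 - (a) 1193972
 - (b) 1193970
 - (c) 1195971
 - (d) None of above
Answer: a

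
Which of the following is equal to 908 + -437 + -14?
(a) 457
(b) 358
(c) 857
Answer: a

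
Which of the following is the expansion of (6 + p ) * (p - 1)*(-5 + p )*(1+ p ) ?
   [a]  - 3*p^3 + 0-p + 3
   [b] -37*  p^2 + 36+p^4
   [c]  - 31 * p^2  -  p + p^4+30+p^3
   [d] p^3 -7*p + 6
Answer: c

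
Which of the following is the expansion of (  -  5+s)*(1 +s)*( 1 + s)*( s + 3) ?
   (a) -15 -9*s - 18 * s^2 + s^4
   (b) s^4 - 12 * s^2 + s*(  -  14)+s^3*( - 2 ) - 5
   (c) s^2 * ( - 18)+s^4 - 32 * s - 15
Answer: c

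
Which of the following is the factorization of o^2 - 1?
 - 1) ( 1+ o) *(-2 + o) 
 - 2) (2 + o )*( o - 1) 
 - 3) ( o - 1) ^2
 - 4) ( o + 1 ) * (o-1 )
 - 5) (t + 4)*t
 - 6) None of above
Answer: 4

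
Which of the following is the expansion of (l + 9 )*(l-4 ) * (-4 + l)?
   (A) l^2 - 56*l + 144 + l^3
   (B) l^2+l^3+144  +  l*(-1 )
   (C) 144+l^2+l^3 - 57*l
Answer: A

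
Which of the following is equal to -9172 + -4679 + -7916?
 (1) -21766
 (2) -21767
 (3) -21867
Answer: 2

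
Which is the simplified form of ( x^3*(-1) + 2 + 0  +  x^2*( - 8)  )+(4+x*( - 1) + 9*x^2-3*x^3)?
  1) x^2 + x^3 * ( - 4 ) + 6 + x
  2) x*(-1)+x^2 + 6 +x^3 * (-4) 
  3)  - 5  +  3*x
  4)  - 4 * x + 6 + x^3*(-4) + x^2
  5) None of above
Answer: 2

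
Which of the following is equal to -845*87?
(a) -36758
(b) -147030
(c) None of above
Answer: c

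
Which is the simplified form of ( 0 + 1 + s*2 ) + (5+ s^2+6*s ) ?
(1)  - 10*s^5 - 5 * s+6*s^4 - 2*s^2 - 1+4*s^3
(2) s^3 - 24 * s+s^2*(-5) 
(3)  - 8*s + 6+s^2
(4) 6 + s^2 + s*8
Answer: 4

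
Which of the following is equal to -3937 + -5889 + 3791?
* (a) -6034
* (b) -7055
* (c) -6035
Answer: c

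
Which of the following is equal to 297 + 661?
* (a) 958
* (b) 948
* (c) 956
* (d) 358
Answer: a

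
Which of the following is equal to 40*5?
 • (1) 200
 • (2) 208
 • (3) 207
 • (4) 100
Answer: 1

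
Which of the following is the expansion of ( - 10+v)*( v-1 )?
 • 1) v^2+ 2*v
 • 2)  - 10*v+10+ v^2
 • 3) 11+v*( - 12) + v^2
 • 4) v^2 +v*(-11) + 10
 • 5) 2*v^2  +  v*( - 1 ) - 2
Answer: 4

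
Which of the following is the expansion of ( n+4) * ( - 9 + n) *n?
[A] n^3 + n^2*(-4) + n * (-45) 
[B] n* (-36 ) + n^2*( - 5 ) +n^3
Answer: B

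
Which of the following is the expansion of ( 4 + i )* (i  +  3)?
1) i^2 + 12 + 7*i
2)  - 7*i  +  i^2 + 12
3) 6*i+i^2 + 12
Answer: 1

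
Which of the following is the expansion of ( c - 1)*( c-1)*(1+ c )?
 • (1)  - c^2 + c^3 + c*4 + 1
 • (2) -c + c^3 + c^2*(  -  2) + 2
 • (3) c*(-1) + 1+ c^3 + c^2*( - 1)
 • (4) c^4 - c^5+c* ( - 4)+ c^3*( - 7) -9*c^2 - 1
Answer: 3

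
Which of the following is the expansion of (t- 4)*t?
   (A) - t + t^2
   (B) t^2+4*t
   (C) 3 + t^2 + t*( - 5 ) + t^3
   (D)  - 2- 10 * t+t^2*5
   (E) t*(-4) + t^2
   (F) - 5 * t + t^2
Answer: E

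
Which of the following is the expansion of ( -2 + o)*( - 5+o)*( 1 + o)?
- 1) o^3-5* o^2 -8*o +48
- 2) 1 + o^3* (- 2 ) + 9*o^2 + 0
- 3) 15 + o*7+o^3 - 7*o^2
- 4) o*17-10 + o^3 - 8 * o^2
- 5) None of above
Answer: 5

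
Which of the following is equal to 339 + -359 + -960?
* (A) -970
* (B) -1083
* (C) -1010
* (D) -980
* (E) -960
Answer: D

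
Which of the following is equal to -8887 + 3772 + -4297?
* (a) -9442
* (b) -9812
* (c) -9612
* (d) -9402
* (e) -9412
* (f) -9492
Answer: e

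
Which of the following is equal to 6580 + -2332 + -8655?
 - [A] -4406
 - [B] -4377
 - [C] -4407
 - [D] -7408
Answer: C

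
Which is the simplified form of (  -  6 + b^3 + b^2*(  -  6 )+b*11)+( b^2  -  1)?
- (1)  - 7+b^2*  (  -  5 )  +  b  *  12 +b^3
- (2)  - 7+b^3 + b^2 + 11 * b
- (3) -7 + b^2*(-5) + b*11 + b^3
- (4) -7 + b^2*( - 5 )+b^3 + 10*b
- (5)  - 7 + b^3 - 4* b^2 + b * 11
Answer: 3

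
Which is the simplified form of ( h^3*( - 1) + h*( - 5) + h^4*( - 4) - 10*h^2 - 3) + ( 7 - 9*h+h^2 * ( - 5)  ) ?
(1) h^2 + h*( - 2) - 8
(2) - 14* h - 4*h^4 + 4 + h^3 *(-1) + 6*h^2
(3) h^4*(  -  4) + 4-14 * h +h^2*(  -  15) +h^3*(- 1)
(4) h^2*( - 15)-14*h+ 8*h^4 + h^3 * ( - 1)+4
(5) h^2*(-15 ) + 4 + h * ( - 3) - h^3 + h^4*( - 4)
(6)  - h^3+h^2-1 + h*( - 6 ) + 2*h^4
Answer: 3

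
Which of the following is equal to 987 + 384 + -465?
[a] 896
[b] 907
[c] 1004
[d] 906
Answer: d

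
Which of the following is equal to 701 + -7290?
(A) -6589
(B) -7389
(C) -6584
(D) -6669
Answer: A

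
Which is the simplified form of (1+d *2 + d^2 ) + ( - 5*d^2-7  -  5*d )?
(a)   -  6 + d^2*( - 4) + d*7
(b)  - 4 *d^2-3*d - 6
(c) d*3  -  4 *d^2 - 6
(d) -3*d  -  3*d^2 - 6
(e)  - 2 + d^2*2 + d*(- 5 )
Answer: b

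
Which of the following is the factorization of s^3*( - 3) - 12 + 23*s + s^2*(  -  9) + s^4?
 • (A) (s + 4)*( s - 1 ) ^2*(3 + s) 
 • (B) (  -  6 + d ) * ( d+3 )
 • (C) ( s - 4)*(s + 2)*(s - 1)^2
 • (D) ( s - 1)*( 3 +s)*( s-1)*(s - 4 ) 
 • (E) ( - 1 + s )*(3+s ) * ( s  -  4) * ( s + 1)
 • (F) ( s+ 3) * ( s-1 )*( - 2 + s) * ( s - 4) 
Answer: D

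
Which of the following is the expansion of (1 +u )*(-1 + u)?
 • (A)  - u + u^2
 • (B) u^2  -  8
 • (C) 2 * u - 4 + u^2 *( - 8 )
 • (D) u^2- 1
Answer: D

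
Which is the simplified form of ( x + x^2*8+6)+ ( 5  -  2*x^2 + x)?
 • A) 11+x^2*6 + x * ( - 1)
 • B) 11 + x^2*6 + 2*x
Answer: B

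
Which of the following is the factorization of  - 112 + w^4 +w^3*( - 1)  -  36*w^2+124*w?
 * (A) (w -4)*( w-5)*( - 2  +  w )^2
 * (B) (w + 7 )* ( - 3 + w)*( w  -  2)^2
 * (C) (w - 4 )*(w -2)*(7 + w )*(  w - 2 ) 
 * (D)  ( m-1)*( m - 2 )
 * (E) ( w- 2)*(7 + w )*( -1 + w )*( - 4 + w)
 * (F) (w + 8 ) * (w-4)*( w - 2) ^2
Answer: C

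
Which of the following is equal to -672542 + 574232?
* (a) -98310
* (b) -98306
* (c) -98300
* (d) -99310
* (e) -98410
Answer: a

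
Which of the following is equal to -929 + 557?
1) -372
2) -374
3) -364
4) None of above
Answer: 1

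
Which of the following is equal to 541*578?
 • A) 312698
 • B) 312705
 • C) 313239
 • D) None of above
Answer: A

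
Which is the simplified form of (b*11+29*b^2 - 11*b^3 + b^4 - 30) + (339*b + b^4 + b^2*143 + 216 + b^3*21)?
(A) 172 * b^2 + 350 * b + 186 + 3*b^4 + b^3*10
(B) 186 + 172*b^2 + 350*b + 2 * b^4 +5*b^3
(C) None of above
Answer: C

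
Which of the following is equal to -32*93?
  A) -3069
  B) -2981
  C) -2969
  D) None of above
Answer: D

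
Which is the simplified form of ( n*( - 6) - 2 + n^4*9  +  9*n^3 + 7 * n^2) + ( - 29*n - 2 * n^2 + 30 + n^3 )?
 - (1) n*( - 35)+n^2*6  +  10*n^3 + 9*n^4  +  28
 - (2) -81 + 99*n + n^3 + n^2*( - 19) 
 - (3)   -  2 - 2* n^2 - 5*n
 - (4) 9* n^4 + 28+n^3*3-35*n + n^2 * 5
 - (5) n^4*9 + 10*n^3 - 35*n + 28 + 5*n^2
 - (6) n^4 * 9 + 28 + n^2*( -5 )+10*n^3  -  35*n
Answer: 5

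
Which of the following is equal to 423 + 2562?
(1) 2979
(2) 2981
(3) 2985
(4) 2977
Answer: 3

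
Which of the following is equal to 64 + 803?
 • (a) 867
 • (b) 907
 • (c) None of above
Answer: a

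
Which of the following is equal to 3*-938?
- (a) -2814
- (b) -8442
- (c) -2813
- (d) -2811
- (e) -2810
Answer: a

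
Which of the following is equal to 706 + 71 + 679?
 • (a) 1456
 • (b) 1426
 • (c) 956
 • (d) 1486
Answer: a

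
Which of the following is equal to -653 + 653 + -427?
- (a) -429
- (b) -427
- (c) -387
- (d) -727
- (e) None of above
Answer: b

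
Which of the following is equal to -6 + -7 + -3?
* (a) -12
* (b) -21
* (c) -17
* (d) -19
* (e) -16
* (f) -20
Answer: e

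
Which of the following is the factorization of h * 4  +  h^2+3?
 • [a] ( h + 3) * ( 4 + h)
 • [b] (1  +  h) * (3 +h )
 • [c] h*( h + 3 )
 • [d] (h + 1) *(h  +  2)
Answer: b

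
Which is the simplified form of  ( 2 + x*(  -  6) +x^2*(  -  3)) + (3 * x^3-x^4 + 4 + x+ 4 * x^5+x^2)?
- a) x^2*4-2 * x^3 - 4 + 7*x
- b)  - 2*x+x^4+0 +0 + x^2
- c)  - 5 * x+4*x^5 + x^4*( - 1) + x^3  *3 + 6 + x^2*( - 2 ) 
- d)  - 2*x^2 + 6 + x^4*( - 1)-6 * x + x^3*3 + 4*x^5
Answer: c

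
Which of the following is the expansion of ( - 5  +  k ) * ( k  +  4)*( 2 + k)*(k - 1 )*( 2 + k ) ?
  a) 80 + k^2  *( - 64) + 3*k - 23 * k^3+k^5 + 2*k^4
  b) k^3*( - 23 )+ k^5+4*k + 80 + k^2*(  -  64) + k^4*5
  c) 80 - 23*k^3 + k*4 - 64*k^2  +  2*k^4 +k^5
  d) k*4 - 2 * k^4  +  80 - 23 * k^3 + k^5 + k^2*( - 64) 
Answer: c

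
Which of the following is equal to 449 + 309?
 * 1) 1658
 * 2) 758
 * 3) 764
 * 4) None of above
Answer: 2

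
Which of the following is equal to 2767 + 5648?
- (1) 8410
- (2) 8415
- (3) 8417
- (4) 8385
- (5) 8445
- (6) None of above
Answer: 2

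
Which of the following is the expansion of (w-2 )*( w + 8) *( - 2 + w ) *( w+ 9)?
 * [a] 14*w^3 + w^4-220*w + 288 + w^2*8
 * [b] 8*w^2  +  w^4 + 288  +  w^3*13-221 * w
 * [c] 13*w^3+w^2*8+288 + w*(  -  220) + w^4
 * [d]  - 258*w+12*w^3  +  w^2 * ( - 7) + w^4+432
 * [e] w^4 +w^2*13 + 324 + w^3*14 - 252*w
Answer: c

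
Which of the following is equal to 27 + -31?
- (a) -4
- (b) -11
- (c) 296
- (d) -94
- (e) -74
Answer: a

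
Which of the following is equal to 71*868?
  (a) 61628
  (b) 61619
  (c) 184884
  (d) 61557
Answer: a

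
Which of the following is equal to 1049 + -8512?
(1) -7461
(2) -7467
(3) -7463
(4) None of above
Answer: 3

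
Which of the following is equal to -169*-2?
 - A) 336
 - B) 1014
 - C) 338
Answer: C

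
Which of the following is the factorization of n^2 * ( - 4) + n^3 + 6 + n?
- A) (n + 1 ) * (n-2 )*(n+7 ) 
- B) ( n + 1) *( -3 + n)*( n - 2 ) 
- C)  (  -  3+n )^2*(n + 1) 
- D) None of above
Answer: B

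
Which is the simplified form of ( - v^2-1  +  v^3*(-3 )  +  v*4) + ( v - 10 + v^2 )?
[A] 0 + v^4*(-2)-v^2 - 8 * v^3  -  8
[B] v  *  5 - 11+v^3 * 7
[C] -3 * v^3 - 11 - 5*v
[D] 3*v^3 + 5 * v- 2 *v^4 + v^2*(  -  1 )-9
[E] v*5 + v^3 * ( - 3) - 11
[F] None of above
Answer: E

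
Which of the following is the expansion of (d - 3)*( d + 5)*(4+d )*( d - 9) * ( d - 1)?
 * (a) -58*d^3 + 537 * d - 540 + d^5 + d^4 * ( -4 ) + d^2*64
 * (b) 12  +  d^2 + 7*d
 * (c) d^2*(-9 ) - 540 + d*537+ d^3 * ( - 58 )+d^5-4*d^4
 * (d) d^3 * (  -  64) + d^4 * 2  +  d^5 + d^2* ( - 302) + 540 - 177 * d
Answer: a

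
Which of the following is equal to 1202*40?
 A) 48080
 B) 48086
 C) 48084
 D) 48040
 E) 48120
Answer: A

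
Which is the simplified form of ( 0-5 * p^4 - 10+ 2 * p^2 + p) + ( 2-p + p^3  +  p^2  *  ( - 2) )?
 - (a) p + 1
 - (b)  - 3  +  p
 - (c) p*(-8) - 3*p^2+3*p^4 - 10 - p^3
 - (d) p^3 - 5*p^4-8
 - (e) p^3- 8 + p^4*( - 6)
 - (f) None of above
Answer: d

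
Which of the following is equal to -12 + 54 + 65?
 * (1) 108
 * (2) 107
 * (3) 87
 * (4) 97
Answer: 2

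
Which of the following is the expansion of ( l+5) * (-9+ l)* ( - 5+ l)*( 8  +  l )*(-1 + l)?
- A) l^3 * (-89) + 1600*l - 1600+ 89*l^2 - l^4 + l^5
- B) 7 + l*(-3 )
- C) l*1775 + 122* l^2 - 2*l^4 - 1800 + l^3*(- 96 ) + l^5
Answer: C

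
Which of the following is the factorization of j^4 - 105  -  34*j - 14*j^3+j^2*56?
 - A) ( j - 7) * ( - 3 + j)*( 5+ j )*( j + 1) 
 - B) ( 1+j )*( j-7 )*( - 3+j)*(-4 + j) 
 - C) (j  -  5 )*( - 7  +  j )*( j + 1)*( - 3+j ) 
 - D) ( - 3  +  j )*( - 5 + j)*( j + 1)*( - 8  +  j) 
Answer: C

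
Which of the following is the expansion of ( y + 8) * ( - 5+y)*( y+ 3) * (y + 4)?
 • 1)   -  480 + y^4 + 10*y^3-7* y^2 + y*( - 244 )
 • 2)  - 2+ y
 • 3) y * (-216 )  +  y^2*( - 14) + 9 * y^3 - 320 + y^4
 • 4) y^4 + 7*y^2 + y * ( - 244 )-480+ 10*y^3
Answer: 1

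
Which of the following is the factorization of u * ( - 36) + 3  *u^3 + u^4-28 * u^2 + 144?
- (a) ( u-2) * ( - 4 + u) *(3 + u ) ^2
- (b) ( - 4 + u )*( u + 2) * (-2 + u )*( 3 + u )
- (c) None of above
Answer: c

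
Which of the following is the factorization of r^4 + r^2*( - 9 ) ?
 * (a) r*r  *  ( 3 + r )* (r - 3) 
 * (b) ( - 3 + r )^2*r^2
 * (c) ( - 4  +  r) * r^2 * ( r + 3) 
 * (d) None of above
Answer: a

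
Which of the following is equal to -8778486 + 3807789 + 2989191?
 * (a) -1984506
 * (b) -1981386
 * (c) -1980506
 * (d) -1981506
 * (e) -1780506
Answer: d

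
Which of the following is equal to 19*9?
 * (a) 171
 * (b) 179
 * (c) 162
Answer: a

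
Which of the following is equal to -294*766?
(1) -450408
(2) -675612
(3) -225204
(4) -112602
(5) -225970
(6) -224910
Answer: 3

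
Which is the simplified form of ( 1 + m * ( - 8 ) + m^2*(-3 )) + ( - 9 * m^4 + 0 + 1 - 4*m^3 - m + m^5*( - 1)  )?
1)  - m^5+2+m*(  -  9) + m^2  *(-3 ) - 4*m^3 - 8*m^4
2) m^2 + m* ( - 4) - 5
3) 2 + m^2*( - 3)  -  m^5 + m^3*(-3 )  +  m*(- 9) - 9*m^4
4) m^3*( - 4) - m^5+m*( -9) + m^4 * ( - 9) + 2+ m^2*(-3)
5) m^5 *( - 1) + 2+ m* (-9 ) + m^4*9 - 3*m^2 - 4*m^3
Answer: 4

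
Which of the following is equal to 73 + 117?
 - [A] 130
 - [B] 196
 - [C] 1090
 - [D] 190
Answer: D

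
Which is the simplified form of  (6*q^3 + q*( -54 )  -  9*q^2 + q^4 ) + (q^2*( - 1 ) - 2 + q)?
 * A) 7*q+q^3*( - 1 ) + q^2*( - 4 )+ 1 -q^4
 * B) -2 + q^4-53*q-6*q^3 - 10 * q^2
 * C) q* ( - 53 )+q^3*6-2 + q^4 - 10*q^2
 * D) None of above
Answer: C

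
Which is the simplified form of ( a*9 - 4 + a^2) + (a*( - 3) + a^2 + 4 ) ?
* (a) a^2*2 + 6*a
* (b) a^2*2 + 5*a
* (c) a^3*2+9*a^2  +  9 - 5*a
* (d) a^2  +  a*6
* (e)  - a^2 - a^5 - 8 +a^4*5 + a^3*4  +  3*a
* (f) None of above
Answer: a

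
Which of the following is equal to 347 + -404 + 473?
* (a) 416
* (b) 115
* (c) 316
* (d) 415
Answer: a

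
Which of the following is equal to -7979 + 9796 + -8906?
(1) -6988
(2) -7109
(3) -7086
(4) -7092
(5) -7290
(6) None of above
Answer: 6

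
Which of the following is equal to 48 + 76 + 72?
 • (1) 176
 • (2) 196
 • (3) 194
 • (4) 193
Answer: 2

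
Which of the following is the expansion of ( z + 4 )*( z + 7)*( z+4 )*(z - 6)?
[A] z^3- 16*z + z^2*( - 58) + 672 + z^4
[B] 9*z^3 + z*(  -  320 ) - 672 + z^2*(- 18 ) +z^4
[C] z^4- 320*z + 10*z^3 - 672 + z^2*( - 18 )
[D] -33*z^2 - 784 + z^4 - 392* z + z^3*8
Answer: B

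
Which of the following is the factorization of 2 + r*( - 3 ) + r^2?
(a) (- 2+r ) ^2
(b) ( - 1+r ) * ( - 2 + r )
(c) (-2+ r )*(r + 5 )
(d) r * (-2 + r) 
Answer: b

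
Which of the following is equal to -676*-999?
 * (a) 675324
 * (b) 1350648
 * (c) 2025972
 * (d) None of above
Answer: a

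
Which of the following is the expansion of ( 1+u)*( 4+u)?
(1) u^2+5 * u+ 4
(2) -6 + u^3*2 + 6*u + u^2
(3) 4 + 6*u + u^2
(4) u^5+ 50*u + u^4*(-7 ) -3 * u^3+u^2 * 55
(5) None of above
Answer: 1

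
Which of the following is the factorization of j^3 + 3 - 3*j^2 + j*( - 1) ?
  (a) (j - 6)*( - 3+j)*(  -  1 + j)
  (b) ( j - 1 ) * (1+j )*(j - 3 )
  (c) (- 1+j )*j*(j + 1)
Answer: b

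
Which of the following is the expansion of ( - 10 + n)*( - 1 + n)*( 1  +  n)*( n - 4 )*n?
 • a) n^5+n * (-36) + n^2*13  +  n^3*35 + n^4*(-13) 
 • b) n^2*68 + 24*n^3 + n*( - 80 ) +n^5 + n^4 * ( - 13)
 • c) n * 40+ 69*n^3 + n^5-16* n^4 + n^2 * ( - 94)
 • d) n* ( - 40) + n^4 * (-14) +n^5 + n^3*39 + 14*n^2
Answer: d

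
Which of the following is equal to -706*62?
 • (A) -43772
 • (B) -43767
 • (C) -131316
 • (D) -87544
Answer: A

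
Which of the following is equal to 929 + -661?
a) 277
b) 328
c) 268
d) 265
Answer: c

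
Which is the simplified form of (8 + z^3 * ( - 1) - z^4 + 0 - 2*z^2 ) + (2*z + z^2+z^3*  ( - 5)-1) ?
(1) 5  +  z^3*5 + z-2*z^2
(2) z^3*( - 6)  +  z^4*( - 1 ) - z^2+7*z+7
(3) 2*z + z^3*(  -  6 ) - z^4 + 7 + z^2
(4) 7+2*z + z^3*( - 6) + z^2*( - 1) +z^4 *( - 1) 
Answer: 4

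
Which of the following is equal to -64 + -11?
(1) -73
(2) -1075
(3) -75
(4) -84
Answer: 3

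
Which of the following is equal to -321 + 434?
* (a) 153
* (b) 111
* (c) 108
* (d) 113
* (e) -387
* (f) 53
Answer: d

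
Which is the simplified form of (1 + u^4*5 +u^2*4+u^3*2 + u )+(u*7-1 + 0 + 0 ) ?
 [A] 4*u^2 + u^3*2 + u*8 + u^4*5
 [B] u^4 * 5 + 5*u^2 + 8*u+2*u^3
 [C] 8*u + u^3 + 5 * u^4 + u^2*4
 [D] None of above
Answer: A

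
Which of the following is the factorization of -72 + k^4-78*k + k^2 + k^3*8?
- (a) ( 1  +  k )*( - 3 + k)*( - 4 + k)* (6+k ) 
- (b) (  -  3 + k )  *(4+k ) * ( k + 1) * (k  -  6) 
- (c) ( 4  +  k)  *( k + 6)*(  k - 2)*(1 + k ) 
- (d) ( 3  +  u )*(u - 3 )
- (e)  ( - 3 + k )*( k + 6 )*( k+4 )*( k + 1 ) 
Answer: e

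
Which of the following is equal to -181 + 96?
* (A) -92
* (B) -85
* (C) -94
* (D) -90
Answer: B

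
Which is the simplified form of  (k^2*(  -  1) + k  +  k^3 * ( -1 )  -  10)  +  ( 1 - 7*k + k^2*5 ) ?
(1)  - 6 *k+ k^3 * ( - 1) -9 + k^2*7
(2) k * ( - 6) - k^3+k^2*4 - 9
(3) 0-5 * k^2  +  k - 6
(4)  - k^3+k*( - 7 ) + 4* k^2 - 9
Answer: 2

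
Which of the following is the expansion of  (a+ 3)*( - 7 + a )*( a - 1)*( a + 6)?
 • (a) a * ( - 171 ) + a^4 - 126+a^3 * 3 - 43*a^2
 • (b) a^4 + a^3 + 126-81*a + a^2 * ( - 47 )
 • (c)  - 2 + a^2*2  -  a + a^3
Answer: b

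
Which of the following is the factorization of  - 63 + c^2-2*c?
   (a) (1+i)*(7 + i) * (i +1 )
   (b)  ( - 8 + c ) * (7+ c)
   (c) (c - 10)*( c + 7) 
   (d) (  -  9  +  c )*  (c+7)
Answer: d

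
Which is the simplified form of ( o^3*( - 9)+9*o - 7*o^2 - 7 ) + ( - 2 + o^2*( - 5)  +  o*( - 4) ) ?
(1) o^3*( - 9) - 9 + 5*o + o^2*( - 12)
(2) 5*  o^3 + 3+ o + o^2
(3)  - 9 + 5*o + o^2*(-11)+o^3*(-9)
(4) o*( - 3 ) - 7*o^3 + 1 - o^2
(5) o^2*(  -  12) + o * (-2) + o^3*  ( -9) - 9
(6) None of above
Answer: 1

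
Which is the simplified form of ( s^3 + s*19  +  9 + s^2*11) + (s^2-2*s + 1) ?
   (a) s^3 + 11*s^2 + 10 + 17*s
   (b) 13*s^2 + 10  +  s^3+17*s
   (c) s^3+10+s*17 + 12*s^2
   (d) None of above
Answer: c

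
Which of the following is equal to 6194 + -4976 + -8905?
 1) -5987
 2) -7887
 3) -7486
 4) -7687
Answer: 4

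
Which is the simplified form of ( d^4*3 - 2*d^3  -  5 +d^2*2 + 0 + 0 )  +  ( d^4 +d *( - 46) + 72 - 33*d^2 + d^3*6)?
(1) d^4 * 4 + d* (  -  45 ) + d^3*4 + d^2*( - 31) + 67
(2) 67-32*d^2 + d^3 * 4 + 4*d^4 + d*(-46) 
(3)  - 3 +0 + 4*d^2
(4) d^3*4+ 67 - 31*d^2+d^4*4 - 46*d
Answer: 4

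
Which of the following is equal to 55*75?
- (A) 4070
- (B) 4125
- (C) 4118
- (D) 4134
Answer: B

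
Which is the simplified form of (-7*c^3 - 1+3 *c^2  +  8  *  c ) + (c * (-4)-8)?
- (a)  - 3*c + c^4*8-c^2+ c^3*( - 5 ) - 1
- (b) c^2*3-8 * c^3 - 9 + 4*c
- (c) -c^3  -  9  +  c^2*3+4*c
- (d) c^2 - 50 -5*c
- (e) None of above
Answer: e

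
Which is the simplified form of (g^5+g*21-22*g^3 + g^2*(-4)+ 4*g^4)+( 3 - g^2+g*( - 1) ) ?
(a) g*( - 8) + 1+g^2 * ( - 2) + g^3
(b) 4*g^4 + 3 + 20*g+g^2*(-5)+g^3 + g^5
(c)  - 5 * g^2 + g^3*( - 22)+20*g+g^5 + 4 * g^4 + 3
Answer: c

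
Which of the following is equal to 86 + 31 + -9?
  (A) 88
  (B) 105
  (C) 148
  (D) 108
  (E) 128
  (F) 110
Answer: D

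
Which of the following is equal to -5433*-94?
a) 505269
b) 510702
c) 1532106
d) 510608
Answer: b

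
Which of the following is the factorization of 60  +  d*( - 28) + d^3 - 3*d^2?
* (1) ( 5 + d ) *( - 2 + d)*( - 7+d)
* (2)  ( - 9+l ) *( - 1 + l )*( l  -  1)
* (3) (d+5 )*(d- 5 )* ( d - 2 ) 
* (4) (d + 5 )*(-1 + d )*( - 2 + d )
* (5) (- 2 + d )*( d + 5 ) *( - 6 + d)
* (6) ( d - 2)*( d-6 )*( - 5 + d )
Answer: 5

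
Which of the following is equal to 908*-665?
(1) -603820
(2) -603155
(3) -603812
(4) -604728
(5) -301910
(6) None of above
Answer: 1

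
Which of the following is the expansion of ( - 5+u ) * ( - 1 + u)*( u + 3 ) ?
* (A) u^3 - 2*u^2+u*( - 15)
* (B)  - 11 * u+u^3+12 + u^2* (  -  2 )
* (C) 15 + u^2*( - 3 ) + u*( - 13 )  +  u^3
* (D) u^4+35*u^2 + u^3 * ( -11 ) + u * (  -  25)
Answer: C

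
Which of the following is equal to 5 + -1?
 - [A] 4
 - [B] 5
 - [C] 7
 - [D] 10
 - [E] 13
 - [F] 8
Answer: A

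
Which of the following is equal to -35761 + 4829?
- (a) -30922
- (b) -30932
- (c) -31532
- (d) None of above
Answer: b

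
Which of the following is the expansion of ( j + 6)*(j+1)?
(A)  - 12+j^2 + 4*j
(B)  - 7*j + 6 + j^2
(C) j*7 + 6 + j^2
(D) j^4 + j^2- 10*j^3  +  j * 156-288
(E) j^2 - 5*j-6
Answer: C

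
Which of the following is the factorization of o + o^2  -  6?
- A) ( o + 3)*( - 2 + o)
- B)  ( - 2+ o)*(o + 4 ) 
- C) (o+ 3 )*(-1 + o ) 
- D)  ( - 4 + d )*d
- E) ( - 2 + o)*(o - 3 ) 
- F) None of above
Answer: A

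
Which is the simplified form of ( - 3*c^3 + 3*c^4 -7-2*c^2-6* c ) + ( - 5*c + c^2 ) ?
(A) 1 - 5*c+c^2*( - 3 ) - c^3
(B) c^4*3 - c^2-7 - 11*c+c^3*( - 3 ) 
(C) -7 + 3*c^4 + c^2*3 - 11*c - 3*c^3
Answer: B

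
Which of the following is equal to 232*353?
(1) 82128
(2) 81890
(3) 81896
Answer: 3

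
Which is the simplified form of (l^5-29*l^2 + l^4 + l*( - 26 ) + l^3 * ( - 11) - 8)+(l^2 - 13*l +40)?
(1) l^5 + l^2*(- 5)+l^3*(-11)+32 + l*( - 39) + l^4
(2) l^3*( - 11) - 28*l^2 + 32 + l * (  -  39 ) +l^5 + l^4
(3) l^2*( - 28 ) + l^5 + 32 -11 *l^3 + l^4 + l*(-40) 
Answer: 2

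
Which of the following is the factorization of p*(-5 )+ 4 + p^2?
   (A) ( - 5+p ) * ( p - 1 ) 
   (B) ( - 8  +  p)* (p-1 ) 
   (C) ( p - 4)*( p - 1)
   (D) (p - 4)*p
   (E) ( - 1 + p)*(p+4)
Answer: C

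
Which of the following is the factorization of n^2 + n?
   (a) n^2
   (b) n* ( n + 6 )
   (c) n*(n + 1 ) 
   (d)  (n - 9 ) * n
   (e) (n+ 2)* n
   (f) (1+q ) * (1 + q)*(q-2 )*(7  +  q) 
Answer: c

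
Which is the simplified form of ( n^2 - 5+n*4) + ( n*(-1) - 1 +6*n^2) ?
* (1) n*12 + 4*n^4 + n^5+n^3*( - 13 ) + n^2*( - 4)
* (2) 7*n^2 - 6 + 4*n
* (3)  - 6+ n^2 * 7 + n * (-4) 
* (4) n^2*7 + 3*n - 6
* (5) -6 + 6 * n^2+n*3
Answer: 4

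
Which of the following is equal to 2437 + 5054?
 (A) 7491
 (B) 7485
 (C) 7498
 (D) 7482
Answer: A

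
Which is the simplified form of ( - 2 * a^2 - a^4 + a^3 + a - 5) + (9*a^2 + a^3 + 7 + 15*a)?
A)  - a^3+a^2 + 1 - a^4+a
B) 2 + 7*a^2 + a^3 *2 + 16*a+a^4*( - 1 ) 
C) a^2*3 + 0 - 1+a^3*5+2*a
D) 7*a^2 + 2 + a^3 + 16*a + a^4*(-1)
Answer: B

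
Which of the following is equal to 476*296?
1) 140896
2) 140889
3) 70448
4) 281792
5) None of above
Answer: 1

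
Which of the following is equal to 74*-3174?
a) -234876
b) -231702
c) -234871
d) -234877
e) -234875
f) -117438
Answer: a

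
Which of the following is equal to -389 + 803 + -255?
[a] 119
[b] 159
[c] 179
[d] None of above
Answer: b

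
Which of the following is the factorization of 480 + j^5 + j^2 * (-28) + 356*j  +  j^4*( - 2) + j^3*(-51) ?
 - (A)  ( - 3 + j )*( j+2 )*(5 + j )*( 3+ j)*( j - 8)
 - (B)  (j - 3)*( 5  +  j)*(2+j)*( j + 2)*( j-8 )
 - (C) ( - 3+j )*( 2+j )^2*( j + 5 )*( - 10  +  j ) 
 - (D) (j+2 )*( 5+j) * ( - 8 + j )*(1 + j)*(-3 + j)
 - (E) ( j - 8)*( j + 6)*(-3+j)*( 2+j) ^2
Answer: B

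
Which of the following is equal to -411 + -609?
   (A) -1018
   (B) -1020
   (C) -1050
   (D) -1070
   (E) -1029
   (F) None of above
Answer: B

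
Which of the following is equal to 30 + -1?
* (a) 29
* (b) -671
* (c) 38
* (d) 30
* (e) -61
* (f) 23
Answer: a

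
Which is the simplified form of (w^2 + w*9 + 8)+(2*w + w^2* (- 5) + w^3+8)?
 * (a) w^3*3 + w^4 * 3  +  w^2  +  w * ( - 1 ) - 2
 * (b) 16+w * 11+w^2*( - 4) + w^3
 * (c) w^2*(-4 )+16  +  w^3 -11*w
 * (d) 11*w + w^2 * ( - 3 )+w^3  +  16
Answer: b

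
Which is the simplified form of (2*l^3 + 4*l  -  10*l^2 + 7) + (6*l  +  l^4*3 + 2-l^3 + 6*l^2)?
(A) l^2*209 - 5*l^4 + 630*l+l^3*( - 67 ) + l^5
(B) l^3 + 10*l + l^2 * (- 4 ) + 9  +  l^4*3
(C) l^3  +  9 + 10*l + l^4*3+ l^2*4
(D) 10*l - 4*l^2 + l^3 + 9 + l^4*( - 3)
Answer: B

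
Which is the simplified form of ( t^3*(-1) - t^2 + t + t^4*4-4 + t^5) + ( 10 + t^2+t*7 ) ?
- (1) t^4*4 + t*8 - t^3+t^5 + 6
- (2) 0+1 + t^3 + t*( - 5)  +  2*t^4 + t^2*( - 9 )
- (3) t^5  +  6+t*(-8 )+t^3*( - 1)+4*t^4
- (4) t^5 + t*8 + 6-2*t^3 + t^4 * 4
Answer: 1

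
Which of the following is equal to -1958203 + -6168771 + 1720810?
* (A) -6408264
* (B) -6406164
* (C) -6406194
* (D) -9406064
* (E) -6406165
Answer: B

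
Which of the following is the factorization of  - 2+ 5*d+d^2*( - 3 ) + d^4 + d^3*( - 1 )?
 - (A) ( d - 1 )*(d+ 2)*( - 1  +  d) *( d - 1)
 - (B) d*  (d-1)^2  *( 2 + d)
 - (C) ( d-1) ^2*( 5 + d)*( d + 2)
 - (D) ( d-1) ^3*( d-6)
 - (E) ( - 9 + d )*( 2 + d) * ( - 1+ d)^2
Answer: A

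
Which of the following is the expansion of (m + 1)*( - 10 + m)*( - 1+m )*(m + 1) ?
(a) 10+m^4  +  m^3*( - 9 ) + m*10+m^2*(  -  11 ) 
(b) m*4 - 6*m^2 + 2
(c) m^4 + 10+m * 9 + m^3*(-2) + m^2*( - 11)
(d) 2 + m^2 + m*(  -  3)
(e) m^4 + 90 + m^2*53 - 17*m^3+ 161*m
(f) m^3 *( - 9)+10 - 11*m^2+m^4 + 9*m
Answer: f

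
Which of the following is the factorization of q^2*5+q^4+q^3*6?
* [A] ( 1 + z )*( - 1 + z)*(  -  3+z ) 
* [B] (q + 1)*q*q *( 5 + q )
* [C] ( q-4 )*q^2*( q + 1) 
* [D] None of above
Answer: B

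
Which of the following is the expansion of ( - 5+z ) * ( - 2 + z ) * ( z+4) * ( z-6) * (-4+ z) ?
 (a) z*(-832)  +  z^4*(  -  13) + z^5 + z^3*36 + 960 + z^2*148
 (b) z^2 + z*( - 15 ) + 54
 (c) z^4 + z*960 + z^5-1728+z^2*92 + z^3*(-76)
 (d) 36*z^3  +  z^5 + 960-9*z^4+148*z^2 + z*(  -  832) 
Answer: a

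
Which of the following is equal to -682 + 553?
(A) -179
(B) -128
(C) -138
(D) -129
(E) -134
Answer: D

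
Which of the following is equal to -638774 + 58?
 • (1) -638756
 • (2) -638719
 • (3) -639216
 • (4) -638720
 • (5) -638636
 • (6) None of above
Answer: 6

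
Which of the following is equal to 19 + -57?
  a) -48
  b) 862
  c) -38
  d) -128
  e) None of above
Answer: c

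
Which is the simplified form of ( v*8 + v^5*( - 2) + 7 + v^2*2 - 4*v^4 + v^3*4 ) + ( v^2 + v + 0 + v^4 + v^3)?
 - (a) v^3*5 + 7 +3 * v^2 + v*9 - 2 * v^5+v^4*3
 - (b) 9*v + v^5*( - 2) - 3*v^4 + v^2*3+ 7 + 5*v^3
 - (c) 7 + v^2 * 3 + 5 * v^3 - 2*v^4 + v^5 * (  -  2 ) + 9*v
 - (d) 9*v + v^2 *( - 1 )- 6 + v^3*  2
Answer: b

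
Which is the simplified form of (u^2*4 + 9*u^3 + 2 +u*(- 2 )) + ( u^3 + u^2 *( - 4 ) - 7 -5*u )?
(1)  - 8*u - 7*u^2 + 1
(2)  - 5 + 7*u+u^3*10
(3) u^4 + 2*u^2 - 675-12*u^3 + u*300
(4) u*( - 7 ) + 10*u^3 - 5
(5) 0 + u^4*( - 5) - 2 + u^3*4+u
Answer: 4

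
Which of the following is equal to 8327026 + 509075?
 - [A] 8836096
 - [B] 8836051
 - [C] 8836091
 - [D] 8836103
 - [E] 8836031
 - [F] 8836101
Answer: F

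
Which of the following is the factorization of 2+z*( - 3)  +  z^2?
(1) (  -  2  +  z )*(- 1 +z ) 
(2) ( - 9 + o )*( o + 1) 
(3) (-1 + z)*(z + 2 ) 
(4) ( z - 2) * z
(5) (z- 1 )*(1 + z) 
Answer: 1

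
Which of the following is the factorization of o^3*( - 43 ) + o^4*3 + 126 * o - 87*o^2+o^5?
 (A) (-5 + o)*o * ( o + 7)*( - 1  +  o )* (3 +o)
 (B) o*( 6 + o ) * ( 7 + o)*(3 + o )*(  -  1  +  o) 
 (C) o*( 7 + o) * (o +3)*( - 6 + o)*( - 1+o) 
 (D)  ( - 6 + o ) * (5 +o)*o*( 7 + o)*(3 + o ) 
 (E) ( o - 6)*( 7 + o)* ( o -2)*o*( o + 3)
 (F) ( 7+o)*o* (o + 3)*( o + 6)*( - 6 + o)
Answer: C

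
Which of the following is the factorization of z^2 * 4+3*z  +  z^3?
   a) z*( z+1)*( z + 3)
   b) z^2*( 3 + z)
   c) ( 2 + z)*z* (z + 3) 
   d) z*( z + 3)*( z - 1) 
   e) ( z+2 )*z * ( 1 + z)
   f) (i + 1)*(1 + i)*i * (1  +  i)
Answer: a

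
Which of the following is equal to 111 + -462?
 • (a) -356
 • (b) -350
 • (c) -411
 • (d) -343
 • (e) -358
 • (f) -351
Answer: f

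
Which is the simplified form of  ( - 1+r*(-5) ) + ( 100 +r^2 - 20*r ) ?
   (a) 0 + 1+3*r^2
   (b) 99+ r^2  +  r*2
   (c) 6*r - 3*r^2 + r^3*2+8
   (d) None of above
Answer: d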